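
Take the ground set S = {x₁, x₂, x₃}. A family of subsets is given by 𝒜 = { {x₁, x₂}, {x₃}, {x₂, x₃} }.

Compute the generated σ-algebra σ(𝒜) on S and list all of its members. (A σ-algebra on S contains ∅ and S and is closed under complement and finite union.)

Start: 𝒜 ∪ {∅, S} = { ∅, {x₃}, {x₁, x₂}, {x₂, x₃}, S }.
Step 1: +1 →
  {x₁}  = ᶜ of {x₂, x₃}
Step 2 adds 1:
  {x₁, x₃}  = {x₃} ∪ {x₁}
Step 3. New:
  {x₂}  = ᶜ of {x₁, x₃}
Step 4: no new sets; the family is a σ-algebra.

Therefore σ(𝒜) = { ∅, {x₁}, {x₂}, {x₃}, {x₁, x₂}, {x₁, x₃}, {x₂, x₃}, S } (|σ(𝒜)| = 8).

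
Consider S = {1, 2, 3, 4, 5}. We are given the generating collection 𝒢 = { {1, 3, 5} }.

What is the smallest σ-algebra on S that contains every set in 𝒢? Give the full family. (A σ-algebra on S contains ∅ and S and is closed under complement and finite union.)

Seed the family with 𝒢 together with ∅ and S: { ∅, {1, 3, 5}, S }.
Iteration 1. New:
  {2, 4}  = {1, 3, 5}ᶜ
Iteration 2: no new sets; the family is a σ-algebra.

Hence σ(𝒢) has 4 members: { ∅, {2, 4}, {1, 3, 5}, S }.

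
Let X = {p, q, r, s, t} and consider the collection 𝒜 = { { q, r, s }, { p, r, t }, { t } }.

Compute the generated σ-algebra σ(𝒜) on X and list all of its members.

σ(𝒜) (16 sets): { {  }, { p }, { r }, { t }, { p, r }, { p, t }, { q, s }, { r, t }, { p, q, s }, { p, r, t }, { q, r, s }, { q, s, t }, { p, q, r, s }, { p, q, s, t }, { q, r, s, t }, X }

Working:
Begin from { {  }, { t }, { p, r, t }, { q, r, s }, X } (that is, 𝒜 plus ∅ and X).
Pass 1 adds 4:
  { p, t }  = complement { q, r, s }
  { q, s }  = complement { p, r, t }
  { p, q, r, s }  = complement { t }
  { q, r, s, t }  = { q, r, s } ∪ { t }
  |family| = 9
Pass 2. New:
  { p }  = complement { q, r, s, t }
  { q, s, t }  = { t } ∪ { q, s }
  { p, q, s, t }  = { p, t } ∪ { q, s }
  |family| = 12
Pass 3 adds 3:
  { r }  = complement { p, q, s, t }
  { p, r }  = complement { q, s, t }
  { p, q, s }  = { q, s } ∪ { p }
  |family| = 15
Pass 4: +1 →
  { r, t }  = complement { p, q, s }
  |family| = 16
After Pass 5 the family is unchanged; done.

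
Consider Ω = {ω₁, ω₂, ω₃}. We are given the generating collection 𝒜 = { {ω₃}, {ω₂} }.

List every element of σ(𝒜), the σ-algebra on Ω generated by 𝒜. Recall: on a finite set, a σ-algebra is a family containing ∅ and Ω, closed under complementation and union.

|σ(𝒜)| = 8.  σ(𝒜) = { ∅, {ω₁}, {ω₂}, {ω₃}, {ω₁,ω₂}, {ω₁,ω₃}, {ω₂,ω₃}, Ω }

Working:
Seed the family with 𝒜 together with ∅ and Ω: { ∅, {ω₂}, {ω₃}, Ω }.
Round 1: 3 new —
  {ω₁,ω₂}  = {ω₃}ᶜ
  {ω₁,ω₃}  = {ω₂}ᶜ
  {ω₂,ω₃}  = {ω₃} ∪ {ω₂}
  [7 total]
Round 2: +1 →
  {ω₁}  = {ω₂,ω₃}ᶜ
  [8 total]
Round 3: closed — nothing new.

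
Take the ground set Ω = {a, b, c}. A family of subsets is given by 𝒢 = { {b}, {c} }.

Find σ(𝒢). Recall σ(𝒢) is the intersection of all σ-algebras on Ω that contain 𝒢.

σ(𝒢) (8 sets): { {}, {a}, {b}, {c}, {a, b}, {a, c}, {b, c}, Ω }

Trace:
Initial family (4 sets): { {}, {b}, {c}, Ω }.
Iteration 1 adds 3:
  {a, b}  = complement {c}
  {a, c}  = complement {b}
  {b, c}  = {c} ∪ {b}
  [7 total]
Iteration 2. New:
  {a}  = complement {b, c}
  [8 total]
Iteration 3 adds nothing — fixpoint reached.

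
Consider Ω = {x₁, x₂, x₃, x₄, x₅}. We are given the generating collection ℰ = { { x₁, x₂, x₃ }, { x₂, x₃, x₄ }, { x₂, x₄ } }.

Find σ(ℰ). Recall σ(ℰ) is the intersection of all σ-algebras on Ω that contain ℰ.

Start: ℰ ∪ {∅, Ω} = { {  }, { x₂, x₄ }, { x₁, x₂, x₃ }, { x₂, x₃, x₄ }, Ω }.
Step 1: 4 new —
  { x₁, x₅ }  = { x₂, x₃, x₄ }ᶜ
  { x₄, x₅ }  = { x₁, x₂, x₃ }ᶜ
  { x₁, x₃, x₅ }  = { x₂, x₄ }ᶜ
  { x₁, x₂, x₃, x₄ }  = { x₁, x₂, x₃ } ∪ { x₂, x₃, x₄ }
  — 9 sets.
Step 2: 7 new —
  { x₅ }  = { x₁, x₂, x₃, x₄ }ᶜ
  { x₁, x₄, x₅ }  = { x₄, x₅ } ∪ { x₁, x₅ }
  { x₂, x₄, x₅ }  = { x₄, x₅ } ∪ { x₂, x₄ }
  { x₁, x₂, x₃, x₅ }  = { x₁, x₂, x₃ } ∪ { x₁, x₃, x₅ }
  { x₁, x₂, x₄, x₅ }  = { x₁, x₅ } ∪ { x₂, x₄ }
  { x₁, x₃, x₄, x₅ }  = { x₁, x₃, x₅ } ∪ { x₄, x₅ }
  { x₂, x₃, x₄, x₅ }  = { x₂, x₃, x₄ } ∪ { x₄, x₅ }
  — 16 sets.
Step 3. New:
  { x₁ }  = { x₂, x₃, x₄, x₅ }ᶜ
  { x₂ }  = { x₁, x₃, x₄, x₅ }ᶜ
  { x₃ }  = { x₁, x₂, x₄, x₅ }ᶜ
  { x₄ }  = { x₁, x₂, x₃, x₅ }ᶜ
  { x₁, x₃ }  = { x₂, x₄, x₅ }ᶜ
  { x₂, x₃ }  = { x₁, x₄, x₅ }ᶜ
  — 22 sets.
Step 4: 10 new —
  { x₁, x₂ }  = { x₂ } ∪ { x₁ }
  { x₁, x₄ }  = { x₄ } ∪ { x₁ }
  { x₂, x₅ }  = { x₂ } ∪ { x₅ }
  { x₃, x₄ }  = { x₃ } ∪ { x₄ }
  { x₃, x₅ }  = { x₅ } ∪ { x₃ }
  { x₁, x₂, x₄ }  = { x₂, x₄ } ∪ { x₁ }
  { x₁, x₂, x₅ }  = { x₂ } ∪ { x₁, x₅ }
  { x₁, x₃, x₄ }  = { x₁, x₃ } ∪ { x₄ }
  { x₂, x₃, x₅ }  = { x₅ } ∪ { x₂, x₃ }
  { x₃, x₄, x₅ }  = { x₄, x₅ } ∪ { x₃ }
  — 32 sets.
After Step 5 the family is unchanged; done.

|σ(ℰ)| = 32.  σ(ℰ) = { {  }, { x₁ }, { x₂ }, { x₃ }, { x₄ }, { x₅ }, { x₁, x₂ }, { x₁, x₃ }, { x₁, x₄ }, { x₁, x₅ }, { x₂, x₃ }, { x₂, x₄ }, { x₂, x₅ }, { x₃, x₄ }, { x₃, x₅ }, { x₄, x₅ }, { x₁, x₂, x₃ }, { x₁, x₂, x₄ }, { x₁, x₂, x₅ }, { x₁, x₃, x₄ }, { x₁, x₃, x₅ }, { x₁, x₄, x₅ }, { x₂, x₃, x₄ }, { x₂, x₃, x₅ }, { x₂, x₄, x₅ }, { x₃, x₄, x₅ }, { x₁, x₂, x₃, x₄ }, { x₁, x₂, x₃, x₅ }, { x₁, x₂, x₄, x₅ }, { x₁, x₃, x₄, x₅ }, { x₂, x₃, x₄, x₅ }, Ω }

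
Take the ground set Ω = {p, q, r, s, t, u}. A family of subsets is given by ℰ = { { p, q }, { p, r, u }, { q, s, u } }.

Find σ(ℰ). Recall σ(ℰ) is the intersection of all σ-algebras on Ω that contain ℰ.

Seed the family with ℰ together with ∅ and Ω: { {  }, { p, q }, { p, r, u }, { q, s, u }, Ω }.
Pass 1 (6 new):
  { p, r, t }  = complement { q, s, u }
  { q, s, t }  = complement { p, r, u }
  { p, q, r, u }  = { p, q } ∪ { p, r, u }
  { p, q, s, u }  = { q, s, u } ∪ { p, q }
  { r, s, t, u }  = complement { p, q }
  { p, q, r, s, u }  = { q, s, u } ∪ { p, r, u }
  (now 11)
Pass 2 (12 new):
  { t }  = complement { p, q, r, s, u }
  { r, t }  = complement { p, q, s, u }
  { s, t }  = complement { p, q, r, u }
  { p, q, r, t }  = { p, q } ∪ { p, r, t }
  { p, q, s, t }  = { p, q } ∪ { q, s, t }
  { p, r, t, u }  = { p, r, u } ∪ { p, r, t }
  { q, s, t, u }  = { q, s, u } ∪ { q, s, t }
  { p, q, r, s, t }  = { p, r, t } ∪ { q, s, t }
  { p, q, r, t, u }  = { p, r, t } ∪ { p, q, r, u }
  { p, q, s, t, u }  = { p, q, s, u } ∪ { q, s, t }
  { p, r, s, t, u }  = { p, r, u } ∪ { r, s, t, u }
  { q, r, s, t, u }  = { q, s, u } ∪ { r, s, t, u }
  (now 23)
Pass 3. New:
  { p }  = complement { q, r, s, t, u }
  { q }  = complement { p, r, s, t, u }
  { r }  = complement { p, q, s, t, u }
  { s }  = complement { p, q, r, t, u }
  { u }  = complement { p, q, r, s, t }
  { p, r }  = complement { q, s, t, u }
  { q, s }  = complement { p, r, t, u }
  { r, u }  = complement { p, q, s, t }
  { s, u }  = complement { p, q, r, t }
  { p, q, t }  = { p, q } ∪ { t }
  { r, s, t }  = { s, t } ∪ { r, t }
  { p, r, s, t }  = { p, r, t } ∪ { s, t }
  { q, r, s, t }  = { r, t } ∪ { q, s, t }
  (now 36)
Pass 4. New:
  { p, s }  = { p } ∪ { s }
  { p, t }  = { p } ∪ { t }
  { p, u }  = complement { q, r, s, t }
  { q, r }  = { q } ∪ { r }
  { q, t }  = { q } ∪ { t }
  { q, u }  = complement { p, r, s, t }
  { r, s }  = { r } ∪ { s }
  { t, u }  = { u } ∪ { t }
  { p, q, r }  = { p, q } ∪ { r }
  { p, q, s }  = { p, q } ∪ { s }
  { p, q, u }  = complement { r, s, t }
  { p, r, s }  = { p, r } ∪ { s }
  { p, s, t }  = { p } ∪ { s, t }
  { p, s, u }  = { p } ∪ { s, u }
  { q, r, s }  = { r } ∪ { q, s }
  { q, r, t }  = { q } ∪ { r, t }
  { q, r, u }  = { q } ∪ { r, u }
  { r, s, u }  = complement { p, q, t }
  { r, t, u }  = { u } ∪ { r, t }
  { s, t, u }  = { u } ∪ { s, t }
  { p, q, r, s }  = { p, r } ∪ { q, s }
  { p, q, t, u }  = { u } ∪ { p, q, t }
  { p, r, s, u }  = { p, r, u } ∪ { s }
  { q, r, s, u }  = { q, s, u } ∪ { r }
  (now 60)
Pass 5 adds 4:
  { p, t, u }  = complement { q, r, s }
  { q, t, u }  = complement { p, r, s }
  { p, s, t, u }  = complement { q, r }
  { q, r, t, u }  = complement { p, s }
  (now 64)
Pass 6: already closed under ᶜ and ∪.

Hence σ(ℰ) has 64 members: { {  }, { p }, { q }, { r }, { s }, { t }, { u }, { p, q }, { p, r }, { p, s }, { p, t }, { p, u }, { q, r }, { q, s }, { q, t }, { q, u }, { r, s }, { r, t }, { r, u }, { s, t }, { s, u }, { t, u }, { p, q, r }, { p, q, s }, { p, q, t }, { p, q, u }, { p, r, s }, { p, r, t }, { p, r, u }, { p, s, t }, { p, s, u }, { p, t, u }, { q, r, s }, { q, r, t }, { q, r, u }, { q, s, t }, { q, s, u }, { q, t, u }, { r, s, t }, { r, s, u }, { r, t, u }, { s, t, u }, { p, q, r, s }, { p, q, r, t }, { p, q, r, u }, { p, q, s, t }, { p, q, s, u }, { p, q, t, u }, { p, r, s, t }, { p, r, s, u }, { p, r, t, u }, { p, s, t, u }, { q, r, s, t }, { q, r, s, u }, { q, r, t, u }, { q, s, t, u }, { r, s, t, u }, { p, q, r, s, t }, { p, q, r, s, u }, { p, q, r, t, u }, { p, q, s, t, u }, { p, r, s, t, u }, { q, r, s, t, u }, Ω }.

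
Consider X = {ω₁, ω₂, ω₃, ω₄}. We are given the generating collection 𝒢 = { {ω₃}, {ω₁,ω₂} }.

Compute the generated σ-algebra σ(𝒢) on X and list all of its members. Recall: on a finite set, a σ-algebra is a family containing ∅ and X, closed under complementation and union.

Initial family (4 sets): { {}, {ω₃}, {ω₁,ω₂}, X }.
Step 1: 3 new —
  {ω₃,ω₄}  = {ω₁,ω₂}ᶜ
  {ω₁,ω₂,ω₃}  = {ω₃} ∪ {ω₁,ω₂}
  {ω₁,ω₂,ω₄}  = {ω₃}ᶜ
Step 2. New:
  {ω₄}  = {ω₁,ω₂,ω₃}ᶜ
After Step 3 the family is unchanged; done.

σ(𝒢) = { {}, {ω₃}, {ω₄}, {ω₁,ω₂}, {ω₃,ω₄}, {ω₁,ω₂,ω₃}, {ω₁,ω₂,ω₄}, X }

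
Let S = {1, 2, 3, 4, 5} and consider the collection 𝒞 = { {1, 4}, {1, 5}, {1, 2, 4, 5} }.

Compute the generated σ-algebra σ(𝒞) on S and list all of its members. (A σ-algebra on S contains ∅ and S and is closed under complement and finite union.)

Seed the family with 𝒞 together with ∅ and S: { {}, {1, 4}, {1, 5}, {1, 2, 4, 5}, S }.
Pass 1 (4 new):
  {3}  = complement {1, 2, 4, 5}
  {1, 4, 5}  = {1, 4} ∪ {1, 5}
  {2, 3, 4}  = complement {1, 5}
  {2, 3, 5}  = complement {1, 4}
  (now 9)
Pass 2: 7 new —
  {2, 3}  = complement {1, 4, 5}
  {1, 3, 4}  = {3} ∪ {1, 4}
  {1, 3, 5}  = {3} ∪ {1, 5}
  {1, 2, 3, 4}  = {2, 3, 4} ∪ {1, 4}
  {1, 2, 3, 5}  = {2, 3, 5} ∪ {1, 5}
  {1, 3, 4, 5}  = {1, 4, 5} ∪ {3}
  {2, 3, 4, 5}  = {2, 3, 4} ∪ {2, 3, 5}
  (now 16)
Pass 3: +6 →
  {1}  = complement {2, 3, 4, 5}
  {2}  = complement {1, 3, 4, 5}
  {4}  = complement {1, 2, 3, 5}
  {5}  = complement {1, 2, 3, 4}
  {2, 4}  = complement {1, 3, 5}
  {2, 5}  = complement {1, 3, 4}
  (now 22)
Pass 4: +9 →
  {1, 2}  = {2} ∪ {1}
  {1, 3}  = {3} ∪ {1}
  {3, 4}  = {3} ∪ {4}
  {3, 5}  = {5} ∪ {3}
  {4, 5}  = {5} ∪ {4}
  {1, 2, 3}  = {2, 3} ∪ {1}
  {1, 2, 4}  = {2} ∪ {1, 4}
  {1, 2, 5}  = {2, 5} ∪ {1, 5}
  {2, 4, 5}  = {2, 5} ∪ {4}
  (now 31)
Pass 5 (1 new):
  {3, 4, 5}  = complement {1, 2}
  (now 32)
After Pass 6 the family is unchanged; done.

|σ(𝒞)| = 32.  σ(𝒞) = { {}, {1}, {2}, {3}, {4}, {5}, {1, 2}, {1, 3}, {1, 4}, {1, 5}, {2, 3}, {2, 4}, {2, 5}, {3, 4}, {3, 5}, {4, 5}, {1, 2, 3}, {1, 2, 4}, {1, 2, 5}, {1, 3, 4}, {1, 3, 5}, {1, 4, 5}, {2, 3, 4}, {2, 3, 5}, {2, 4, 5}, {3, 4, 5}, {1, 2, 3, 4}, {1, 2, 3, 5}, {1, 2, 4, 5}, {1, 3, 4, 5}, {2, 3, 4, 5}, S }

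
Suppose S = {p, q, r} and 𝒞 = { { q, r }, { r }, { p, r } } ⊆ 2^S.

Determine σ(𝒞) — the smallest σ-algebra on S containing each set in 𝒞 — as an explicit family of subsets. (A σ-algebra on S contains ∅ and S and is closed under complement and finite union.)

Begin from { ∅, { r }, { p, r }, { q, r }, S } (that is, 𝒞 plus ∅ and S).
Iteration 1. New:
  { p }  = ᶜ of { q, r }
  { q }  = ᶜ of { p, r }
  { p, q }  = ᶜ of { r }
Iteration 2: already closed under ᶜ and ∪.

Hence σ(𝒞) has 8 members: { ∅, { p }, { q }, { r }, { p, q }, { p, r }, { q, r }, S }.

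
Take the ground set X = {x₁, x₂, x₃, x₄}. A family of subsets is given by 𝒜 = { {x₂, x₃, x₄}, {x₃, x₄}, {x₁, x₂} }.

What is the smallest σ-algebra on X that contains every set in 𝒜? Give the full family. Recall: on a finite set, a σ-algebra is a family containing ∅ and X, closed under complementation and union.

σ(𝒜) (8 sets): { ∅, {x₁}, {x₂}, {x₁, x₂}, {x₃, x₄}, {x₁, x₃, x₄}, {x₂, x₃, x₄}, X }

Derivation:
Initial family (5 sets): { ∅, {x₁, x₂}, {x₃, x₄}, {x₂, x₃, x₄}, X }.
Step 1: +1 →
  {x₁}  = {x₂, x₃, x₄}ᶜ
  (now 6)
Step 2: +1 →
  {x₁, x₃, x₄}  = {x₃, x₄} ∪ {x₁}
  (now 7)
Step 3: +1 →
  {x₂}  = {x₁, x₃, x₄}ᶜ
  (now 8)
Step 4 adds nothing — fixpoint reached.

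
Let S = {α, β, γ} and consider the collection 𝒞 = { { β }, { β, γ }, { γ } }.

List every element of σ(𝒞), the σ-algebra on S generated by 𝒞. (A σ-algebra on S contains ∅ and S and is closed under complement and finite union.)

Initial family (5 sets): { {}, { β }, { γ }, { β, γ }, S }.
Iteration 1: +3 →
  { α }  = S∖{ β, γ }
  { α, β }  = S∖{ γ }
  { α, γ }  = S∖{ β }
  (now 8)
Iteration 2: already closed under ᶜ and ∪.

Therefore σ(𝒞) = { {}, { α }, { β }, { γ }, { α, β }, { α, γ }, { β, γ }, S } (|σ(𝒞)| = 8).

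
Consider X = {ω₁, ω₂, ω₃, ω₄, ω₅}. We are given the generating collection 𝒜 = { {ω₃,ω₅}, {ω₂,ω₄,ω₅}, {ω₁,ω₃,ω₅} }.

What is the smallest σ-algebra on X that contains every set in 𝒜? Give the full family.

|σ(𝒜)| = 16.  σ(𝒜) = { {}, {ω₁}, {ω₃}, {ω₅}, {ω₁,ω₃}, {ω₁,ω₅}, {ω₂,ω₄}, {ω₃,ω₅}, {ω₁,ω₂,ω₄}, {ω₁,ω₃,ω₅}, {ω₂,ω₃,ω₄}, {ω₂,ω₄,ω₅}, {ω₁,ω₂,ω₃,ω₄}, {ω₁,ω₂,ω₄,ω₅}, {ω₂,ω₃,ω₄,ω₅}, X }

Derivation:
Begin from { {}, {ω₃,ω₅}, {ω₁,ω₃,ω₅}, {ω₂,ω₄,ω₅}, X } (that is, 𝒜 plus ∅ and X).
Pass 1 adds 4:
  {ω₁,ω₃}  = complement {ω₂,ω₄,ω₅}
  {ω₂,ω₄}  = complement {ω₁,ω₃,ω₅}
  {ω₁,ω₂,ω₄}  = complement {ω₃,ω₅}
  {ω₂,ω₃,ω₄,ω₅}  = {ω₃,ω₅} ∪ {ω₂,ω₄,ω₅}
Pass 2 adds 3:
  {ω₁}  = complement {ω₂,ω₃,ω₄,ω₅}
  {ω₁,ω₂,ω₃,ω₄}  = {ω₁,ω₂,ω₄} ∪ {ω₁,ω₃}
  {ω₁,ω₂,ω₄,ω₅}  = {ω₁,ω₂,ω₄} ∪ {ω₂,ω₄,ω₅}
Pass 3: +2 →
  {ω₃}  = complement {ω₁,ω₂,ω₄,ω₅}
  {ω₅}  = complement {ω₁,ω₂,ω₃,ω₄}
Pass 4 adds 2:
  {ω₁,ω₅}  = {ω₅} ∪ {ω₁}
  {ω₂,ω₃,ω₄}  = {ω₃} ∪ {ω₂,ω₄}
Pass 5: closed — nothing new.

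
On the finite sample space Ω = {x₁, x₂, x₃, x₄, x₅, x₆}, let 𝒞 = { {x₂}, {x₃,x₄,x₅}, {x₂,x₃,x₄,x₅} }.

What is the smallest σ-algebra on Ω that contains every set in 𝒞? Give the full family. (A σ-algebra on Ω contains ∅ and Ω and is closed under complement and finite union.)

σ(𝒞) = { {}, {x₂}, {x₁,x₆}, {x₁,x₂,x₆}, {x₃,x₄,x₅}, {x₂,x₃,x₄,x₅}, {x₁,x₃,x₄,x₅,x₆}, Ω }

Working:
Begin from { {}, {x₂}, {x₃,x₄,x₅}, {x₂,x₃,x₄,x₅}, Ω } (that is, 𝒞 plus ∅ and Ω).
Pass 1: 3 new —
  {x₁,x₆}  = complement {x₂,x₃,x₄,x₅}
  {x₁,x₂,x₆}  = complement {x₃,x₄,x₅}
  {x₁,x₃,x₄,x₅,x₆}  = complement {x₂}
  (now 8)
Pass 2: stable.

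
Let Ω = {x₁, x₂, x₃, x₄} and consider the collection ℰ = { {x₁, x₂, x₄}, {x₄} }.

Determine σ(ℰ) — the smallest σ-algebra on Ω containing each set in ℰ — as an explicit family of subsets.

Seed the family with ℰ together with ∅ and Ω: { {}, {x₄}, {x₁, x₂, x₄}, Ω }.
Iteration 1 adds 2:
  {x₃}  = Ω∖{x₁, x₂, x₄}
  {x₁, x₂, x₃}  = Ω∖{x₄}
  — 6 sets.
Iteration 2: 1 new —
  {x₃, x₄}  = {x₃} ∪ {x₄}
  — 7 sets.
Iteration 3 (1 new):
  {x₁, x₂}  = Ω∖{x₃, x₄}
  — 8 sets.
Iteration 4: no new sets; the family is a σ-algebra.

Hence σ(ℰ) has 8 members: { {}, {x₃}, {x₄}, {x₁, x₂}, {x₃, x₄}, {x₁, x₂, x₃}, {x₁, x₂, x₄}, Ω }.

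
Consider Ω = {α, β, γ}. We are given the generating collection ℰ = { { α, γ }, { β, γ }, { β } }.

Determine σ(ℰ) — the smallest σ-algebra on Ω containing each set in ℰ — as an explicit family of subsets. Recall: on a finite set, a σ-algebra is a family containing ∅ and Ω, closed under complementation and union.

|σ(ℰ)| = 8.  σ(ℰ) = { {  }, { α }, { β }, { γ }, { α, β }, { α, γ }, { β, γ }, Ω }

Derivation:
Take S₀ = ℰ ∪ {∅, Ω} = { {  }, { β }, { α, γ }, { β, γ }, Ω }.
Round 1. New:
  { α }  = complement { β, γ }
  — 6 sets.
Round 2: 1 new —
  { α, β }  = { β } ∪ { α }
  — 7 sets.
Round 3 (1 new):
  { γ }  = complement { α, β }
  — 8 sets.
After Round 4 the family is unchanged; done.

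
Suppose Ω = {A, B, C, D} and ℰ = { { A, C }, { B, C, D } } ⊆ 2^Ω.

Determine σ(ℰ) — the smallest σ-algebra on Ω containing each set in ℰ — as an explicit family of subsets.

σ(ℰ) (8 sets): { ∅, { A }, { C }, { A, C }, { B, D }, { A, B, D }, { B, C, D }, Ω }

Check:
Seed the family with ℰ together with ∅ and Ω: { ∅, { A, C }, { B, C, D }, Ω }.
Round 1 adds 2:
  { A }  = complement { B, C, D }
  { B, D }  = complement { A, C }
Round 2 (1 new):
  { A, B, D }  = { B, D } ∪ { A }
Round 3: +1 →
  { C }  = complement { A, B, D }
Round 4 adds nothing — fixpoint reached.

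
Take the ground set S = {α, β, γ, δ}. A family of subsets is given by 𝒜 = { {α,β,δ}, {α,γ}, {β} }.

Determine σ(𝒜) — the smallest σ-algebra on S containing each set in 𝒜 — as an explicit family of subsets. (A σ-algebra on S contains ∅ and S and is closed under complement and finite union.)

|σ(𝒜)| = 16.  σ(𝒜) = { ∅, {α}, {β}, {γ}, {δ}, {α,β}, {α,γ}, {α,δ}, {β,γ}, {β,δ}, {γ,δ}, {α,β,γ}, {α,β,δ}, {α,γ,δ}, {β,γ,δ}, S }

Check:
Begin from { ∅, {β}, {α,γ}, {α,β,δ}, S } (that is, 𝒜 plus ∅ and S).
Step 1 (4 new):
  {γ}  = complement {α,β,δ}
  {β,δ}  = complement {α,γ}
  {α,β,γ}  = {α,γ} ∪ {β}
  {α,γ,δ}  = complement {β}
  — 9 sets.
Step 2. New:
  {δ}  = complement {α,β,γ}
  {β,γ}  = {β} ∪ {γ}
  {β,γ,δ}  = {γ} ∪ {β,δ}
  — 12 sets.
Step 3 adds 3:
  {α}  = complement {β,γ,δ}
  {α,δ}  = complement {β,γ}
  {γ,δ}  = {γ} ∪ {δ}
  — 15 sets.
Step 4. New:
  {α,β}  = complement {γ,δ}
  — 16 sets.
Step 5 adds nothing — fixpoint reached.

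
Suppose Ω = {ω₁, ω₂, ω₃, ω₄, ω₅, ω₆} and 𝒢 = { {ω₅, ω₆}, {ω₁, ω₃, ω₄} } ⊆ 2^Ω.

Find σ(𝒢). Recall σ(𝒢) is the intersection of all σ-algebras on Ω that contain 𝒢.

σ(𝒢) (8 sets): { {}, {ω₂}, {ω₅, ω₆}, {ω₁, ω₃, ω₄}, {ω₂, ω₅, ω₆}, {ω₁, ω₂, ω₃, ω₄}, {ω₁, ω₃, ω₄, ω₅, ω₆}, Ω }

Derivation:
Seed the family with 𝒢 together with ∅ and Ω: { {}, {ω₅, ω₆}, {ω₁, ω₃, ω₄}, Ω }.
Step 1 adds 3:
  {ω₂, ω₅, ω₆}  = ᶜ of {ω₁, ω₃, ω₄}
  {ω₁, ω₂, ω₃, ω₄}  = ᶜ of {ω₅, ω₆}
  {ω₁, ω₃, ω₄, ω₅, ω₆}  = {ω₁, ω₃, ω₄} ∪ {ω₅, ω₆}
Step 2 (1 new):
  {ω₂}  = ᶜ of {ω₁, ω₃, ω₄, ω₅, ω₆}
Step 3: stable.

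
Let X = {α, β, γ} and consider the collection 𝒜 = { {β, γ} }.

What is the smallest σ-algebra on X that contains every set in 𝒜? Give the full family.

|σ(𝒜)| = 4.  σ(𝒜) = { ∅, {α}, {β, γ}, X }

Check:
Initial family (3 sets): { ∅, {β, γ}, X }.
Step 1: +1 →
  {α}  = X∖{β, γ}
  — 4 sets.
Step 2: already closed under ᶜ and ∪.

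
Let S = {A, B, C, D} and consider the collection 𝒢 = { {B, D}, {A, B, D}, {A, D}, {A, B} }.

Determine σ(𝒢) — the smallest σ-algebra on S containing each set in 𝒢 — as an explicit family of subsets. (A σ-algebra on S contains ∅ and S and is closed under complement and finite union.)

|σ(𝒢)| = 16.  σ(𝒢) = { {}, {A}, {B}, {C}, {D}, {A, B}, {A, C}, {A, D}, {B, C}, {B, D}, {C, D}, {A, B, C}, {A, B, D}, {A, C, D}, {B, C, D}, S }

Check:
Start: 𝒢 ∪ {∅, S} = { {}, {A, B}, {A, D}, {B, D}, {A, B, D}, S }.
Pass 1 adds 4:
  {C}  = complement {A, B, D}
  {A, C}  = complement {B, D}
  {B, C}  = complement {A, D}
  {C, D}  = complement {A, B}
  — 10 sets.
Pass 2: +3 →
  {A, B, C}  = {A, B} ∪ {C}
  {A, C, D}  = {C, D} ∪ {A, D}
  {B, C, D}  = {C, D} ∪ {B, C}
  — 13 sets.
Pass 3. New:
  {A}  = complement {B, C, D}
  {B}  = complement {A, C, D}
  {D}  = complement {A, B, C}
  — 16 sets.
Pass 4: closed — nothing new.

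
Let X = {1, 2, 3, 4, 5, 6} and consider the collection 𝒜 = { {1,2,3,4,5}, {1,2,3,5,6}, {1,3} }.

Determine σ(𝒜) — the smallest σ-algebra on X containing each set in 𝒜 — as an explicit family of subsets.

σ(𝒜) = { {}, {4}, {6}, {1,3}, {2,5}, {4,6}, {1,3,4}, {1,3,6}, {2,4,5}, {2,5,6}, {1,2,3,5}, {1,3,4,6}, {2,4,5,6}, {1,2,3,4,5}, {1,2,3,5,6}, X }

Check:
Begin from { {}, {1,3}, {1,2,3,4,5}, {1,2,3,5,6}, X } (that is, 𝒜 plus ∅ and X).
Pass 1 adds 3:
  {4}  = ᶜ of {1,2,3,5,6}
  {6}  = ᶜ of {1,2,3,4,5}
  {2,4,5,6}  = ᶜ of {1,3}
  — 8 sets.
Pass 2 (3 new):
  {4,6}  = {4} ∪ {6}
  {1,3,4}  = {4} ∪ {1,3}
  {1,3,6}  = {1,3} ∪ {6}
  — 11 sets.
Pass 3 adds 4:
  {2,4,5}  = ᶜ of {1,3,6}
  {2,5,6}  = ᶜ of {1,3,4}
  {1,2,3,5}  = ᶜ of {4,6}
  {1,3,4,6}  = {1,3,4} ∪ {1,3,6}
  — 15 sets.
Pass 4 (1 new):
  {2,5}  = ᶜ of {1,3,4,6}
  — 16 sets.
Pass 5: closed — nothing new.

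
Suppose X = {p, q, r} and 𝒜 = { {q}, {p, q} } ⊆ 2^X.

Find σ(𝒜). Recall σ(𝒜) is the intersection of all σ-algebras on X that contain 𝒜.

Start: 𝒜 ∪ {∅, X} = { ∅, {q}, {p, q}, X }.
Pass 1 (2 new):
  {r}  = complement {p, q}
  {p, r}  = complement {q}
  — 6 sets.
Pass 2 (1 new):
  {q, r}  = {r} ∪ {q}
  — 7 sets.
Pass 3: 1 new —
  {p}  = complement {q, r}
  — 8 sets.
After Pass 4 the family is unchanged; done.

|σ(𝒜)| = 8.  σ(𝒜) = { ∅, {p}, {q}, {r}, {p, q}, {p, r}, {q, r}, X }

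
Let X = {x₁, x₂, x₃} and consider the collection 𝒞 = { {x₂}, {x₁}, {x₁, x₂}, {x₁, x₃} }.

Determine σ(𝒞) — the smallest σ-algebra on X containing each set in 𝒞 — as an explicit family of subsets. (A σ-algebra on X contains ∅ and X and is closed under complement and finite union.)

Start: 𝒞 ∪ {∅, X} = { {}, {x₁}, {x₂}, {x₁, x₂}, {x₁, x₃}, X }.
Step 1 (2 new):
  {x₃}  = {x₁, x₂}ᶜ
  {x₂, x₃}  = {x₁}ᶜ
  (now 8)
Step 2 adds nothing — fixpoint reached.

|σ(𝒞)| = 8.  σ(𝒞) = { {}, {x₁}, {x₂}, {x₃}, {x₁, x₂}, {x₁, x₃}, {x₂, x₃}, X }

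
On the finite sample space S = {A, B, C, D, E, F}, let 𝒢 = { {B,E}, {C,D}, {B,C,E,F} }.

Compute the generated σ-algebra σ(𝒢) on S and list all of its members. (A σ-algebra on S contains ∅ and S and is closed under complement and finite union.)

Answer: σ(𝒢) = { {}, {A}, {C}, {D}, {F}, {A,C}, {A,D}, {A,F}, {B,E}, {C,D}, {C,F}, {D,F}, {A,B,E}, {A,C,D}, {A,C,F}, {A,D,F}, {B,C,E}, {B,D,E}, {B,E,F}, {C,D,F}, {A,B,C,E}, {A,B,D,E}, {A,B,E,F}, {A,C,D,F}, {B,C,D,E}, {B,C,E,F}, {B,D,E,F}, {A,B,C,D,E}, {A,B,C,E,F}, {A,B,D,E,F}, {B,C,D,E,F}, S }

Derivation:
Take S₀ = 𝒢 ∪ {∅, S} = { {}, {B,E}, {C,D}, {B,C,E,F}, S }.
Round 1: 5 new —
  {A,D}  = complement {B,C,E,F}
  {A,B,E,F}  = complement {C,D}
  {A,C,D,F}  = complement {B,E}
  {B,C,D,E}  = {B,E} ∪ {C,D}
  {B,C,D,E,F}  = {C,D} ∪ {B,C,E,F}
  [10 total]
Round 2: +7 →
  {A}  = complement {B,C,D,E,F}
  {A,F}  = complement {B,C,D,E}
  {A,C,D}  = {C,D} ∪ {A,D}
  {A,B,D,E}  = {B,E} ∪ {A,D}
  {A,B,C,D,E}  = {B,C,D,E} ∪ {A,D}
  {A,B,C,E,F}  = {B,C,E,F} ∪ {A,B,E,F}
  {A,B,D,E,F}  = {A,D} ∪ {A,B,E,F}
  [17 total]
Round 3. New:
  {C}  = complement {A,B,D,E,F}
  {D}  = complement {A,B,C,E,F}
  {F}  = complement {A,B,C,D,E}
  {C,F}  = complement {A,B,D,E}
  {A,B,E}  = {B,E} ∪ {A}
  {A,D,F}  = {A,D} ∪ {A,F}
  {B,E,F}  = complement {A,C,D}
  [24 total]
Round 4 (8 new):
  {A,C}  = {A} ∪ {C}
  {D,F}  = {F} ∪ {D}
  {A,C,F}  = {A} ∪ {C,F}
  {B,C,E}  = complement {A,D,F}
  {B,D,E}  = {B,E} ∪ {D}
  {C,D,F}  = complement {A,B,E}
  {A,B,C,E}  = {C} ∪ {A,B,E}
  {B,D,E,F}  = {B,E,F} ∪ {D}
  [32 total]
Round 5 adds nothing — fixpoint reached.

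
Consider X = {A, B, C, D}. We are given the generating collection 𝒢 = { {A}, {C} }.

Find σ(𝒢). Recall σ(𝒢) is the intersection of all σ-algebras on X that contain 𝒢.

Begin from { {}, {A}, {C}, X } (that is, 𝒢 plus ∅ and X).
Pass 1: +3 →
  {A, C}  = {C} ∪ {A}
  {A, B, D}  = ᶜ of {C}
  {B, C, D}  = ᶜ of {A}
  (now 7)
Pass 2. New:
  {B, D}  = ᶜ of {A, C}
  (now 8)
Pass 3: no new sets; the family is a σ-algebra.

σ(𝒢) = { {}, {A}, {C}, {A, C}, {B, D}, {A, B, D}, {B, C, D}, X }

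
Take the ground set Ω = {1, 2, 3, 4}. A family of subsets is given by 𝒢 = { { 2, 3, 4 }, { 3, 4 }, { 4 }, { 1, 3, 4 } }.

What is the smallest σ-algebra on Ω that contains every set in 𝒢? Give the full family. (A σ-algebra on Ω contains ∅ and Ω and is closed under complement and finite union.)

σ(𝒢) = { {}, { 1 }, { 2 }, { 3 }, { 4 }, { 1, 2 }, { 1, 3 }, { 1, 4 }, { 2, 3 }, { 2, 4 }, { 3, 4 }, { 1, 2, 3 }, { 1, 2, 4 }, { 1, 3, 4 }, { 2, 3, 4 }, Ω }

Working:
Initial family (6 sets): { {}, { 4 }, { 3, 4 }, { 1, 3, 4 }, { 2, 3, 4 }, Ω }.
Pass 1 (4 new):
  { 1 }  = Ω∖{ 2, 3, 4 }
  { 2 }  = Ω∖{ 1, 3, 4 }
  { 1, 2 }  = Ω∖{ 3, 4 }
  { 1, 2, 3 }  = Ω∖{ 4 }
  [10 total]
Pass 2 adds 3:
  { 1, 4 }  = { 4 } ∪ { 1 }
  { 2, 4 }  = { 2 } ∪ { 4 }
  { 1, 2, 4 }  = { 1, 2 } ∪ { 4 }
  [13 total]
Pass 3 (3 new):
  { 3 }  = Ω∖{ 1, 2, 4 }
  { 1, 3 }  = Ω∖{ 2, 4 }
  { 2, 3 }  = Ω∖{ 1, 4 }
  [16 total]
Pass 4: already closed under ᶜ and ∪.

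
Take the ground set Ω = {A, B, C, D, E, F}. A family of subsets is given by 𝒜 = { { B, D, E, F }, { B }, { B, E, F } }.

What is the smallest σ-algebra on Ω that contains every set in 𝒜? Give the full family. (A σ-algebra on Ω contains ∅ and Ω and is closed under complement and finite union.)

Begin from { ∅, { B }, { B, E, F }, { B, D, E, F }, Ω } (that is, 𝒜 plus ∅ and Ω).
Step 1: 3 new —
  { A, C }  = ᶜ of { B, D, E, F }
  { A, C, D }  = ᶜ of { B, E, F }
  { A, C, D, E, F }  = ᶜ of { B }
  (now 8)
Step 2. New:
  { A, B, C }  = { B } ∪ { A, C }
  { A, B, C, D }  = { B } ∪ { A, C, D }
  { A, B, C, E, F }  = { B, E, F } ∪ { A, C }
  (now 11)
Step 3 (3 new):
  { D }  = ᶜ of { A, B, C, E, F }
  { E, F }  = ᶜ of { A, B, C, D }
  { D, E, F }  = ᶜ of { A, B, C }
  (now 14)
Step 4: +2 →
  { B, D }  = { D } ∪ { B }
  { A, C, E, F }  = { E, F } ∪ { A, C }
  (now 16)
Step 5: no new sets; the family is a σ-algebra.

|σ(𝒜)| = 16.  σ(𝒜) = { ∅, { B }, { D }, { A, C }, { B, D }, { E, F }, { A, B, C }, { A, C, D }, { B, E, F }, { D, E, F }, { A, B, C, D }, { A, C, E, F }, { B, D, E, F }, { A, B, C, E, F }, { A, C, D, E, F }, Ω }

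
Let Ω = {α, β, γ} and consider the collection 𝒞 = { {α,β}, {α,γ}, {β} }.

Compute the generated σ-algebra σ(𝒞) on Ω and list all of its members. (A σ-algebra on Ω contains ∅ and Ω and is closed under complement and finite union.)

σ(𝒞) (8 sets): { {}, {α}, {β}, {γ}, {α,β}, {α,γ}, {β,γ}, Ω }

Derivation:
Begin from { {}, {β}, {α,β}, {α,γ}, Ω } (that is, 𝒞 plus ∅ and Ω).
Pass 1 adds 1:
  {γ}  = {α,β}ᶜ
  — 6 sets.
Pass 2: 1 new —
  {β,γ}  = {γ} ∪ {β}
  — 7 sets.
Pass 3 (1 new):
  {α}  = {β,γ}ᶜ
  — 8 sets.
After Pass 4 the family is unchanged; done.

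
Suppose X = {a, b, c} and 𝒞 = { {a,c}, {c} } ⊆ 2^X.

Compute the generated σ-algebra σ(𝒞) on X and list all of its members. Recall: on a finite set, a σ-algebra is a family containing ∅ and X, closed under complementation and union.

Answer: σ(𝒞) = { ∅, {a}, {b}, {c}, {a,b}, {a,c}, {b,c}, X }

Check:
Begin from { ∅, {c}, {a,c}, X } (that is, 𝒞 plus ∅ and X).
Iteration 1 adds 2:
  {b}  = ᶜ of {a,c}
  {a,b}  = ᶜ of {c}
  [6 total]
Iteration 2. New:
  {b,c}  = {c} ∪ {b}
  [7 total]
Iteration 3: 1 new —
  {a}  = ᶜ of {b,c}
  [8 total]
Iteration 4: stable.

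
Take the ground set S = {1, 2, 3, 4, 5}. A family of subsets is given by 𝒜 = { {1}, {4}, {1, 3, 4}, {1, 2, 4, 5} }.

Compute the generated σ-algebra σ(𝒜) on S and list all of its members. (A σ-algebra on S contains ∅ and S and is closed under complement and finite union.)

Answer: σ(𝒜) = { ∅, {1}, {3}, {4}, {1, 3}, {1, 4}, {2, 5}, {3, 4}, {1, 2, 5}, {1, 3, 4}, {2, 3, 5}, {2, 4, 5}, {1, 2, 3, 5}, {1, 2, 4, 5}, {2, 3, 4, 5}, S }

Check:
Begin from { ∅, {1}, {4}, {1, 3, 4}, {1, 2, 4, 5}, S } (that is, 𝒜 plus ∅ and S).
Round 1: +5 →
  {3}  = {1, 2, 4, 5}ᶜ
  {1, 4}  = {4} ∪ {1}
  {2, 5}  = {1, 3, 4}ᶜ
  {1, 2, 3, 5}  = {4}ᶜ
  {2, 3, 4, 5}  = {1}ᶜ
  (now 11)
Round 2. New:
  {1, 3}  = {3} ∪ {1}
  {3, 4}  = {3} ∪ {4}
  {1, 2, 5}  = {2, 5} ∪ {1}
  {2, 3, 5}  = {1, 4}ᶜ
  {2, 4, 5}  = {2, 5} ∪ {4}
  (now 16)
Round 3: no new sets; the family is a σ-algebra.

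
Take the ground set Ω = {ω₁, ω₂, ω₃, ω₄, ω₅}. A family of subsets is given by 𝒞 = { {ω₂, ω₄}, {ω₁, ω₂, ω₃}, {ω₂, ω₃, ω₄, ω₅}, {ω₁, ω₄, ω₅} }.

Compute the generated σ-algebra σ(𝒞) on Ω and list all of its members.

Start: 𝒞 ∪ {∅, Ω} = { ∅, {ω₂, ω₄}, {ω₁, ω₂, ω₃}, {ω₁, ω₄, ω₅}, {ω₂, ω₃, ω₄, ω₅}, Ω }.
Round 1: +6 →
  {ω₁}  = Ω∖{ω₂, ω₃, ω₄, ω₅}
  {ω₂, ω₃}  = Ω∖{ω₁, ω₄, ω₅}
  {ω₄, ω₅}  = Ω∖{ω₁, ω₂, ω₃}
  {ω₁, ω₃, ω₅}  = Ω∖{ω₂, ω₄}
  {ω₁, ω₂, ω₃, ω₄}  = {ω₁, ω₂, ω₃} ∪ {ω₂, ω₄}
  {ω₁, ω₂, ω₄, ω₅}  = {ω₁, ω₄, ω₅} ∪ {ω₂, ω₄}
  (now 12)
Round 2. New:
  {ω₃}  = Ω∖{ω₁, ω₂, ω₄, ω₅}
  {ω₅}  = Ω∖{ω₁, ω₂, ω₃, ω₄}
  {ω₁, ω₂, ω₄}  = {ω₂, ω₄} ∪ {ω₁}
  {ω₂, ω₃, ω₄}  = {ω₂, ω₃} ∪ {ω₂, ω₄}
  {ω₂, ω₄, ω₅}  = {ω₄, ω₅} ∪ {ω₂, ω₄}
  {ω₁, ω₂, ω₃, ω₅}  = {ω₁, ω₂, ω₃} ∪ {ω₁, ω₃, ω₅}
  {ω₁, ω₃, ω₄, ω₅}  = {ω₁, ω₄, ω₅} ∪ {ω₁, ω₃, ω₅}
  (now 19)
Round 3: +7 →
  {ω₂}  = Ω∖{ω₁, ω₃, ω₄, ω₅}
  {ω₄}  = Ω∖{ω₁, ω₂, ω₃, ω₅}
  {ω₁, ω₃}  = Ω∖{ω₂, ω₄, ω₅}
  {ω₁, ω₅}  = Ω∖{ω₂, ω₃, ω₄}
  {ω₃, ω₅}  = Ω∖{ω₁, ω₂, ω₄}
  {ω₂, ω₃, ω₅}  = {ω₅} ∪ {ω₂, ω₃}
  {ω₃, ω₄, ω₅}  = {ω₄, ω₅} ∪ {ω₃}
  (now 26)
Round 4: +6 →
  {ω₁, ω₂}  = Ω∖{ω₃, ω₄, ω₅}
  {ω₁, ω₄}  = Ω∖{ω₂, ω₃, ω₅}
  {ω₂, ω₅}  = {ω₂} ∪ {ω₅}
  {ω₃, ω₄}  = {ω₃} ∪ {ω₄}
  {ω₁, ω₂, ω₅}  = {ω₂} ∪ {ω₁, ω₅}
  {ω₁, ω₃, ω₄}  = {ω₁, ω₃} ∪ {ω₄}
  (now 32)
Round 5: stable.

|σ(𝒞)| = 32.  σ(𝒞) = { ∅, {ω₁}, {ω₂}, {ω₃}, {ω₄}, {ω₅}, {ω₁, ω₂}, {ω₁, ω₃}, {ω₁, ω₄}, {ω₁, ω₅}, {ω₂, ω₃}, {ω₂, ω₄}, {ω₂, ω₅}, {ω₃, ω₄}, {ω₃, ω₅}, {ω₄, ω₅}, {ω₁, ω₂, ω₃}, {ω₁, ω₂, ω₄}, {ω₁, ω₂, ω₅}, {ω₁, ω₃, ω₄}, {ω₁, ω₃, ω₅}, {ω₁, ω₄, ω₅}, {ω₂, ω₃, ω₄}, {ω₂, ω₃, ω₅}, {ω₂, ω₄, ω₅}, {ω₃, ω₄, ω₅}, {ω₁, ω₂, ω₃, ω₄}, {ω₁, ω₂, ω₃, ω₅}, {ω₁, ω₂, ω₄, ω₅}, {ω₁, ω₃, ω₄, ω₅}, {ω₂, ω₃, ω₄, ω₅}, Ω }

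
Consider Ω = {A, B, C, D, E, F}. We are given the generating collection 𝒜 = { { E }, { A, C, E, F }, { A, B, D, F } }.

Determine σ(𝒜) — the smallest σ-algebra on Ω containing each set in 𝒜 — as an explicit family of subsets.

Take S₀ = 𝒜 ∪ {∅, Ω} = { {  }, { E }, { A, B, D, F }, { A, C, E, F }, Ω }.
Round 1: +4 →
  { B, D }  = Ω∖{ A, C, E, F }
  { C, E }  = Ω∖{ A, B, D, F }
  { A, B, C, D, F }  = Ω∖{ E }
  { A, B, D, E, F }  = { A, B, D, F } ∪ { E }
  [9 total]
Round 2. New:
  { C }  = Ω∖{ A, B, D, E, F }
  { B, D, E }  = { E } ∪ { B, D }
  { B, C, D, E }  = { C, E } ∪ { B, D }
  [12 total]
Round 3 adds 3:
  { A, F }  = Ω∖{ B, C, D, E }
  { A, C, F }  = Ω∖{ B, D, E }
  { B, C, D }  = { C } ∪ { B, D }
  [15 total]
Round 4 (1 new):
  { A, E, F }  = Ω∖{ B, C, D }
  [16 total]
Round 5: no new sets; the family is a σ-algebra.

Hence σ(𝒜) has 16 members: { {  }, { C }, { E }, { A, F }, { B, D }, { C, E }, { A, C, F }, { A, E, F }, { B, C, D }, { B, D, E }, { A, B, D, F }, { A, C, E, F }, { B, C, D, E }, { A, B, C, D, F }, { A, B, D, E, F }, Ω }.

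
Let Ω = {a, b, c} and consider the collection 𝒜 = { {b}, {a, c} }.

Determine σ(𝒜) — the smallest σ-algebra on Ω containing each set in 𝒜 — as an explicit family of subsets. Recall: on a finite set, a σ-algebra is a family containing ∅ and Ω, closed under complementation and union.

Answer: σ(𝒜) = { ∅, {b}, {a, c}, Ω }

Derivation:
Initial family (4 sets): { ∅, {b}, {a, c}, Ω }.
Step 1: stable.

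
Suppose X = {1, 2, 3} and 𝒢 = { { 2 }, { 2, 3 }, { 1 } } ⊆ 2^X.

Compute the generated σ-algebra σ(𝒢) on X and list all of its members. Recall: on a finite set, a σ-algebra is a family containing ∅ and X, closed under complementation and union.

Begin from { ∅, { 1 }, { 2 }, { 2, 3 }, X } (that is, 𝒢 plus ∅ and X).
Iteration 1 adds 2:
  { 1, 2 }  = { 2 } ∪ { 1 }
  { 1, 3 }  = complement { 2 }
  — 7 sets.
Iteration 2 adds 1:
  { 3 }  = complement { 1, 2 }
  — 8 sets.
Iteration 3: already closed under ᶜ and ∪.

|σ(𝒢)| = 8.  σ(𝒢) = { ∅, { 1 }, { 2 }, { 3 }, { 1, 2 }, { 1, 3 }, { 2, 3 }, X }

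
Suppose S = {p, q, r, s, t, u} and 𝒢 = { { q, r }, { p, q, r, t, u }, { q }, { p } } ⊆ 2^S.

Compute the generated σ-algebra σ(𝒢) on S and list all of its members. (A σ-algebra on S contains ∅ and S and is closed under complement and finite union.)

Start: 𝒢 ∪ {∅, S} = { ∅, { p }, { q }, { q, r }, { p, q, r, t, u }, S }.
Round 1 adds 6:
  { s }  = complement { p, q, r, t, u }
  { p, q }  = { p } ∪ { q }
  { p, q, r }  = { q, r } ∪ { p }
  { p, s, t, u }  = complement { q, r }
  { p, r, s, t, u }  = complement { q }
  { q, r, s, t, u }  = complement { p }
  [12 total]
Round 2 adds 8:
  { p, s }  = { p } ∪ { s }
  { q, s }  = { q } ∪ { s }
  { p, q, s }  = { p, q } ∪ { s }
  { q, r, s }  = { q, r } ∪ { s }
  { s, t, u }  = complement { p, q, r }
  { p, q, r, s }  = { p, q, r } ∪ { s }
  { r, s, t, u }  = complement { p, q }
  { p, q, s, t, u }  = { p, q } ∪ { p, s, t, u }
  [20 total]
Round 3: +7 →
  { r }  = complement { p, q, s, t, u }
  { t, u }  = complement { p, q, r, s }
  { p, t, u }  = complement { q, r, s }
  { r, t, u }  = complement { p, q, s }
  { p, r, t, u }  = complement { q, s }
  { q, r, t, u }  = complement { p, s }
  { q, s, t, u }  = { q } ∪ { s, t, u }
  [27 total]
Round 4. New:
  { p, r }  = complement { q, s, t, u }
  { r, s }  = { r } ∪ { s }
  { p, r, s }  = { r } ∪ { p, s }
  { q, t, u }  = { t, u } ∪ { q }
  { p, q, t, u }  = { t, u } ∪ { p, q }
  [32 total]
Round 5: no new sets; the family is a σ-algebra.

σ(𝒢) = { ∅, { p }, { q }, { r }, { s }, { p, q }, { p, r }, { p, s }, { q, r }, { q, s }, { r, s }, { t, u }, { p, q, r }, { p, q, s }, { p, r, s }, { p, t, u }, { q, r, s }, { q, t, u }, { r, t, u }, { s, t, u }, { p, q, r, s }, { p, q, t, u }, { p, r, t, u }, { p, s, t, u }, { q, r, t, u }, { q, s, t, u }, { r, s, t, u }, { p, q, r, t, u }, { p, q, s, t, u }, { p, r, s, t, u }, { q, r, s, t, u }, S }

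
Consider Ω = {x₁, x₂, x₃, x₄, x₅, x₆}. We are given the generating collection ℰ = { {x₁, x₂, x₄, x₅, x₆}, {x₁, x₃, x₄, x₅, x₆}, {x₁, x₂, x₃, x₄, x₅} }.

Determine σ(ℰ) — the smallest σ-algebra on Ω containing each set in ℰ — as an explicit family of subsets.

Begin from { ∅, {x₁, x₂, x₃, x₄, x₅}, {x₁, x₂, x₄, x₅, x₆}, {x₁, x₃, x₄, x₅, x₆}, Ω } (that is, ℰ plus ∅ and Ω).
Step 1 (3 new):
  {x₂}  = Ω∖{x₁, x₃, x₄, x₅, x₆}
  {x₃}  = Ω∖{x₁, x₂, x₄, x₅, x₆}
  {x₆}  = Ω∖{x₁, x₂, x₃, x₄, x₅}
  — 8 sets.
Step 2. New:
  {x₂, x₃}  = {x₃} ∪ {x₂}
  {x₂, x₆}  = {x₂} ∪ {x₆}
  {x₃, x₆}  = {x₃} ∪ {x₆}
  — 11 sets.
Step 3. New:
  {x₂, x₃, x₆}  = {x₃} ∪ {x₂, x₆}
  {x₁, x₂, x₄, x₅}  = Ω∖{x₃, x₆}
  {x₁, x₃, x₄, x₅}  = Ω∖{x₂, x₆}
  {x₁, x₄, x₅, x₆}  = Ω∖{x₂, x₃}
  — 15 sets.
Step 4 (1 new):
  {x₁, x₄, x₅}  = Ω∖{x₂, x₃, x₆}
  — 16 sets.
Step 5 adds nothing — fixpoint reached.

Therefore σ(ℰ) = { ∅, {x₂}, {x₃}, {x₆}, {x₂, x₃}, {x₂, x₆}, {x₃, x₆}, {x₁, x₄, x₅}, {x₂, x₃, x₆}, {x₁, x₂, x₄, x₅}, {x₁, x₃, x₄, x₅}, {x₁, x₄, x₅, x₆}, {x₁, x₂, x₃, x₄, x₅}, {x₁, x₂, x₄, x₅, x₆}, {x₁, x₃, x₄, x₅, x₆}, Ω } (|σ(ℰ)| = 16).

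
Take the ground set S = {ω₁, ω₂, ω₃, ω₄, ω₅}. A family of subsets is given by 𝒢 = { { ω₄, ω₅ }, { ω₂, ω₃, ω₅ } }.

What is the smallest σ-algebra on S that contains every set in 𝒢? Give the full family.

Take S₀ = 𝒢 ∪ {∅, S} = { {}, { ω₄, ω₅ }, { ω₂, ω₃, ω₅ }, S }.
Step 1: +3 →
  { ω₁, ω₄ }  = ᶜ of { ω₂, ω₃, ω₅ }
  { ω₁, ω₂, ω₃ }  = ᶜ of { ω₄, ω₅ }
  { ω₂, ω₃, ω₄, ω₅ }  = { ω₄, ω₅ } ∪ { ω₂, ω₃, ω₅ }
  — 7 sets.
Step 2: +4 →
  { ω₁ }  = ᶜ of { ω₂, ω₃, ω₄, ω₅ }
  { ω₁, ω₄, ω₅ }  = { ω₄, ω₅ } ∪ { ω₁, ω₄ }
  { ω₁, ω₂, ω₃, ω₄ }  = { ω₁, ω₂, ω₃ } ∪ { ω₁, ω₄ }
  { ω₁, ω₂, ω₃, ω₅ }  = { ω₂, ω₃, ω₅ } ∪ { ω₁, ω₂, ω₃ }
  — 11 sets.
Step 3 (3 new):
  { ω₄ }  = ᶜ of { ω₁, ω₂, ω₃, ω₅ }
  { ω₅ }  = ᶜ of { ω₁, ω₂, ω₃, ω₄ }
  { ω₂, ω₃ }  = ᶜ of { ω₁, ω₄, ω₅ }
  — 14 sets.
Step 4: 2 new —
  { ω₁, ω₅ }  = { ω₅ } ∪ { ω₁ }
  { ω₂, ω₃, ω₄ }  = { ω₂, ω₃ } ∪ { ω₄ }
  — 16 sets.
Step 5: no new sets; the family is a σ-algebra.

Therefore σ(𝒢) = { {}, { ω₁ }, { ω₄ }, { ω₅ }, { ω₁, ω₄ }, { ω₁, ω₅ }, { ω₂, ω₃ }, { ω₄, ω₅ }, { ω₁, ω₂, ω₃ }, { ω₁, ω₄, ω₅ }, { ω₂, ω₃, ω₄ }, { ω₂, ω₃, ω₅ }, { ω₁, ω₂, ω₃, ω₄ }, { ω₁, ω₂, ω₃, ω₅ }, { ω₂, ω₃, ω₄, ω₅ }, S } (|σ(𝒢)| = 16).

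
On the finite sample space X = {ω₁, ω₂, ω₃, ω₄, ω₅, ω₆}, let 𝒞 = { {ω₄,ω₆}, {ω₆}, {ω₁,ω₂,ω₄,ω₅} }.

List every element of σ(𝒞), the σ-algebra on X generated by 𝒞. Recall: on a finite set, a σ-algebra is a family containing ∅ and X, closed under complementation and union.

Initial family (5 sets): { ∅, {ω₆}, {ω₄,ω₆}, {ω₁,ω₂,ω₄,ω₅}, X }.
Step 1 adds 4:
  {ω₃,ω₆}  = X∖{ω₁,ω₂,ω₄,ω₅}
  {ω₁,ω₂,ω₃,ω₅}  = X∖{ω₄,ω₆}
  {ω₁,ω₂,ω₃,ω₄,ω₅}  = X∖{ω₆}
  {ω₁,ω₂,ω₄,ω₅,ω₆}  = {ω₄,ω₆} ∪ {ω₁,ω₂,ω₄,ω₅}
  (now 9)
Step 2: +3 →
  {ω₃}  = X∖{ω₁,ω₂,ω₄,ω₅,ω₆}
  {ω₃,ω₄,ω₆}  = {ω₃,ω₆} ∪ {ω₄,ω₆}
  {ω₁,ω₂,ω₃,ω₅,ω₆}  = {ω₆} ∪ {ω₁,ω₂,ω₃,ω₅}
  (now 12)
Step 3 adds 2:
  {ω₄}  = X∖{ω₁,ω₂,ω₃,ω₅,ω₆}
  {ω₁,ω₂,ω₅}  = X∖{ω₃,ω₄,ω₆}
  (now 14)
Step 4: 2 new —
  {ω₃,ω₄}  = {ω₃} ∪ {ω₄}
  {ω₁,ω₂,ω₅,ω₆}  = {ω₁,ω₂,ω₅} ∪ {ω₆}
  (now 16)
After Step 5 the family is unchanged; done.

Therefore σ(𝒞) = { ∅, {ω₃}, {ω₄}, {ω₆}, {ω₃,ω₄}, {ω₃,ω₆}, {ω₄,ω₆}, {ω₁,ω₂,ω₅}, {ω₃,ω₄,ω₆}, {ω₁,ω₂,ω₃,ω₅}, {ω₁,ω₂,ω₄,ω₅}, {ω₁,ω₂,ω₅,ω₆}, {ω₁,ω₂,ω₃,ω₄,ω₅}, {ω₁,ω₂,ω₃,ω₅,ω₆}, {ω₁,ω₂,ω₄,ω₅,ω₆}, X } (|σ(𝒞)| = 16).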